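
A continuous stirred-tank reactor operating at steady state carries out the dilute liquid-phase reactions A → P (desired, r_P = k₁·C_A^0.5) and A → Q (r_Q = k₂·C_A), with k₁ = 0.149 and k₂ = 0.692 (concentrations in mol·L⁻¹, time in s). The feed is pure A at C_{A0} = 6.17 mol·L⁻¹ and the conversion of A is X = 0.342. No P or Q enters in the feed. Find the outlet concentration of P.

0.204 mol·L⁻¹

Exit C_A = C_{A0}(1−X) = 6.17×0.658 = 4.060 mol·L⁻¹.
A CSTR operates uniformly at the exit composition, giving r_P = 0.3002 and r_Q = 2.809 (each k·C_A^n at C_A = 4.060).
Fraction of consumed A going to P: r_P/(r_P+r_Q) = 0.09655.
C_P = 0.09655·C_{A0}·X = 0.09655×6.17×0.342 = 0.204 mol·L⁻¹.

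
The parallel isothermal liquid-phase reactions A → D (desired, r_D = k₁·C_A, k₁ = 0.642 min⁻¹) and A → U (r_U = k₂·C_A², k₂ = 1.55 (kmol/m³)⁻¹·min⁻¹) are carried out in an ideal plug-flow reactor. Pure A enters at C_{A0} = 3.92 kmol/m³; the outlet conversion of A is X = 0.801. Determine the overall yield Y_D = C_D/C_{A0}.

C_A = C_{A0}(1−X) = 0.7801 kmol/m³.
Along a PFR/batch, dC_D/dC_A = −r_D/(r_D+r_U) = −k₁/(k₁+k₂·C_A).
Integrating from C_{A0} to C_A: C_D = (0.642/1.55)·ln[(0.642+1.55·3.92)/(0.642+1.55·0.780)] = 0.4142·ln(6.718/1.851) = 0.5339 kmol/m³.
Y_D = C_D/C_{A0} = 0.5339/3.92 = 0.136.

0.136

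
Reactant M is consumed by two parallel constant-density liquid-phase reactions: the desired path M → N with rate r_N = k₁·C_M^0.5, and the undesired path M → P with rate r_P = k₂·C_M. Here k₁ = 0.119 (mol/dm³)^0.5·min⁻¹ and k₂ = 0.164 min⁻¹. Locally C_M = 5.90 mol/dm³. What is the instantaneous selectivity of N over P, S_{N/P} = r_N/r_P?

S_{N/P} = r_N/r_P = (k₁·C_M^0.5)/(k₂·C_M) = (k₁/k₂)·C_M^-0.5.
= (0.119×5.900^0.5) / (0.164×5.900) = 0.2890/0.9676 = 0.299.
The undesired path is higher order in M, so low C_M (CSTR or dilute feed) favours N.

0.299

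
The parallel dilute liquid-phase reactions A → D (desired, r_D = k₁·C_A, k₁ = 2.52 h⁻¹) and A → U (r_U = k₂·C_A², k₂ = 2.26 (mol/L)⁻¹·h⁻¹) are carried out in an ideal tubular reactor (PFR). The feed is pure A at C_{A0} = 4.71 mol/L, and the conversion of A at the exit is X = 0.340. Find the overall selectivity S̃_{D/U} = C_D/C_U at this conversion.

0.288

C_A = C_{A0}(1−X) = 3.109 mol/L.
Along a PFR/batch, dC_D/dC_A = −r_D/(r_D+r_U) = −k₁/(k₁+k₂·C_A).
Integrating from C_{A0} to C_A: C_D = (2.52/2.26)·ln[(2.52+2.26·4.71)/(2.52+2.26·3.11)] = 1.115·ln(13.16/9.545) = 0.3585 mol/L.
C_U = (C_{A0}−C_A)−C_D = 1.243 mol/L; S̃_{D/U} = 0.3585/1.243 = 0.288.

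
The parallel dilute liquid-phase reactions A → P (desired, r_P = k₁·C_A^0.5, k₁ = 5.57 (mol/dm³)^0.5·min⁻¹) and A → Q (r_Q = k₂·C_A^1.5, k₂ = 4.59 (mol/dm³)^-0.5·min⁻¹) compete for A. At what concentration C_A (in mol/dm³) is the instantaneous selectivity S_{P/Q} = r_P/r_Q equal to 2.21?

S_{P/Q} = (k₁/k₂)·C_A⁻¹ ⇒ C_A = (S·k₂/k₁)^(-1).
= (2.21×4.59/5.57)^(-1) = (1.821)^(-1) = 0.549 mol/dm³.

0.549 mol/dm³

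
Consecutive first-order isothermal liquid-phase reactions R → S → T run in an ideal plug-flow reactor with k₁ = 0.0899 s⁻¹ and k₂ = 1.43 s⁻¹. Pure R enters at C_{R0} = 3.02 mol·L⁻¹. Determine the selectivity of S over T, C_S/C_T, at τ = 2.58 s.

Solving the coupled first-order balances gives C_S(τ) = [k₁/(k₂−k₁)]·C_{R0}·(e^(−k₁τ) − e^(−k₂τ)).
e^(−k₁τ) = e^(−0.0899×2.58) = e^(−0.2319) = 0.7930; e^(−k₂τ) = e^(−3.689) = 0.02499.
C_S = 0.0899×3.02/(1.43−0.0899) × (0.7930−0.02499) = 0.2026×0.7680 = 0.1556 mol·L⁻¹.
C_R = C_{R0}e^(−k₁τ) = 2.395 mol·L⁻¹, so C_T = C_{R0}−C_R−C_S = 0.4696 mol·L⁻¹; C_S/C_T = 0.331.

0.331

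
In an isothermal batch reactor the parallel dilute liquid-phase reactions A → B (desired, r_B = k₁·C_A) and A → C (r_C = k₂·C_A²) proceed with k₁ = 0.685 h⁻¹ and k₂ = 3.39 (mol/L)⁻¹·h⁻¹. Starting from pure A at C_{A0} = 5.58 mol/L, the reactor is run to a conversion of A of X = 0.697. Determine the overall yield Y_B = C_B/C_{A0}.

0.0404

C_A = C_{A0}(1−X) = 1.691 mol/L.
Along a PFR/batch, dC_B/dC_A = −r_B/(r_B+r_C) = −k₁/(k₁+k₂·C_A).
Integrating from C_{A0} to C_A: C_B = (0.685/3.39)·ln[(0.685+3.39·5.58)/(0.685+3.39·1.69)] = 0.2021·ln(19.60/6.417) = 0.2256 mol/L.
Y_B = C_B/C_{A0} = 0.2256/5.58 = 0.0404.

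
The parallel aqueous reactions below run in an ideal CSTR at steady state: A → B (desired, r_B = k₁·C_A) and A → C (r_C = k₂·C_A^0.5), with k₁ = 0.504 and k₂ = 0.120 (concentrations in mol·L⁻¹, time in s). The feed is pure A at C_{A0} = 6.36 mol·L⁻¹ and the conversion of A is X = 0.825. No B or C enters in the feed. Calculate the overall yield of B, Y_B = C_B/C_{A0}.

0.673

Exit C_A = C_{A0}(1−X) = 6.36×0.175 = 1.113 mol·L⁻¹.
In a CSTR the entire volume is at exit conditions, so r_B = 0.504×1.113 = 0.5610 and r_C = 0.120×1.113^0.5 = 0.1266.
Fraction of consumed A going to B: r_B/(r_B+r_C) = 0.8159.
C_B = 0.8159·C_{A0}·X = 0.8159×6.36×0.825 = 4.28 mol·L⁻¹; Y_B = C_B/C_{A0} = 0.673.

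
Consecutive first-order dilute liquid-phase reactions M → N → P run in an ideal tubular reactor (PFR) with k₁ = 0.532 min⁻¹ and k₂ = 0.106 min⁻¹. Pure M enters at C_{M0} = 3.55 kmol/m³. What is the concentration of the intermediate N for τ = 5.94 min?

The intermediate concentration in a first-order A→B→C sequence is C_N = k₁C_{M0}(e^(−k₁τ) − e^(−k₂τ))/(k₂−k₁).
e^(−k₁τ) = e^(−0.532×5.94) = e^(−3.160) = 0.04242; e^(−k₂τ) = e^(−0.6296) = 0.5328.
C_N = 0.532×3.55/(0.106−0.532) × (0.04242−0.5328) = (-4.433)×(-0.4904) = 2.174 kmol/m³.

2.17 kmol/m³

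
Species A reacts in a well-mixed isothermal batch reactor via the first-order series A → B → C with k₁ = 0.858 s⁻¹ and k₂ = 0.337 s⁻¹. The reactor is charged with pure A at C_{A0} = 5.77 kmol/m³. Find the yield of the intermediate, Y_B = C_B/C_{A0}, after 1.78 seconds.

0.546

The intermediate concentration in a first-order A→B→C sequence is C_B = k₁C_{A0}(e^(−k₁t) − e^(−k₂t))/(k₂−k₁).
e^(−k₁t) = e^(−0.858×1.78) = e^(−1.527) = 0.2171; e^(−k₂t) = e^(−0.5999) = 0.5489.
C_B = 0.858×5.77/(0.337−0.858) × (0.2171−0.5489) = (-9.502)×(-0.3318) = 3.152 kmol/m³.
Y_B = C_B/C_{A0} = 3.152/5.77 = 0.546.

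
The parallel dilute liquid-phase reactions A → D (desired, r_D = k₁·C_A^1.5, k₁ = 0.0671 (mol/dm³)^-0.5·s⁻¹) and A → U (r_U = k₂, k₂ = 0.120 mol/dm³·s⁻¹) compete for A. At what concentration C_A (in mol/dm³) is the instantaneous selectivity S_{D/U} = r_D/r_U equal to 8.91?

S_{D/U} = (k₁/k₂)·C_A^1.5 ⇒ C_A = (S·k₂/k₁)^(1/1.5).
= (8.91×0.120/0.0671)^(0.6667) = (15.93)^(0.6667) = 6.33 mol/dm³.

6.33 mol/dm³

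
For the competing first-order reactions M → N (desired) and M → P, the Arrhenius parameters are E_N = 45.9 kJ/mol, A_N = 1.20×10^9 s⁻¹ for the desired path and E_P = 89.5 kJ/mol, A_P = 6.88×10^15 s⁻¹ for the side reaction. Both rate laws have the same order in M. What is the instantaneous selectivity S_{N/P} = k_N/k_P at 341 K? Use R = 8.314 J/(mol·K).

0.833

Since both paths have the same order in M, the concentration cancels and S_{N/P} = k_N/k_P = (A_N/A_P)·exp[(E_P−E_N)/(RT)].
(E_P−E_N)/(RT) = (89.5−45.9)×10³/(8.314×341) = 43600/2835 = 15.38.
k_N/k_P = (1.20×10^9/6.88×10^15)·exp(15.38) = 1.744×10^-7 × 4.774×10^6 = 0.833.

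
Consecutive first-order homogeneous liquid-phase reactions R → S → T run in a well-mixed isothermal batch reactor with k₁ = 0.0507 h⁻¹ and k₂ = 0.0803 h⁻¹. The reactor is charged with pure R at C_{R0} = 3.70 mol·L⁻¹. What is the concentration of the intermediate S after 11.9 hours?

1.03 mol·L⁻¹

Solving the coupled first-order balances gives C_S(t) = [k₁/(k₂−k₁)]·C_{R0}·(e^(−k₁t) − e^(−k₂t)).
e^(−k₁t) = e^(−0.0507×11.9) = e^(−0.6033) = 0.5470; e^(−k₂t) = e^(−0.9556) = 0.3846.
C_S = 0.0507×3.70/(0.0803−0.0507) × (0.5470−0.3846) = 6.338×0.1624 = 1.029 mol·L⁻¹.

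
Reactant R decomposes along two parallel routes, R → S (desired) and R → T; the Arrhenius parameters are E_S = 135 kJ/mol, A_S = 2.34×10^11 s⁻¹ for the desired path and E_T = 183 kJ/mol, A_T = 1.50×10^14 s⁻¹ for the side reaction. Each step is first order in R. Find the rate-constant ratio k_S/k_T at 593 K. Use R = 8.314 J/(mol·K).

26.4

Since both paths have the same order in R, the concentration cancels and S_{S/T} = k_S/k_T = (A_S/A_T)·exp[(E_T−E_S)/(RT)].
(E_T−E_S)/(RT) = (183−135)×10³/(8.314×593) = 48000/4930 = 9.736.
k_S/k_T = (2.34×10^11/1.50×10^14)·exp(9.736) = 0.001560 × 16914 = 26.4.
Since E_S < E_T, lowering the temperature improves selectivity toward S.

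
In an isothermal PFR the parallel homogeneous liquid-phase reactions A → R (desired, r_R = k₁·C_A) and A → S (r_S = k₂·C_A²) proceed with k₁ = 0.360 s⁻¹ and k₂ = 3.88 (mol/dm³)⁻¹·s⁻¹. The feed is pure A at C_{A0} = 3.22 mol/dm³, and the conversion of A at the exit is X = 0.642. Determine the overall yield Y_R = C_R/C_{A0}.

0.0282

C_A = C_{A0}(1−X) = 1.153 mol/dm³.
Along a PFR/batch, dC_R/dC_A = −r_R/(r_R+r_S) = −k₁/(k₁+k₂·C_A).
Integrating from C_{A0} to C_A: C_R = (0.360/3.88)·ln[(0.360+3.88·3.22)/(0.360+3.88·1.15)] = 0.09278·ln(12.85/4.833) = 0.09076 mol/dm³.
Y_R = C_R/C_{A0} = 0.09076/3.22 = 0.0282.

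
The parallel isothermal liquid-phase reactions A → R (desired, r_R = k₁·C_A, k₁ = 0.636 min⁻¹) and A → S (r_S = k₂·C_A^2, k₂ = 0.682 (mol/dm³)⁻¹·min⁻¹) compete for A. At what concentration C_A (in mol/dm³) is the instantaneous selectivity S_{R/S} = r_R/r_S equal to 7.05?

S_{R/S} = (k₁/k₂)·C_A⁻¹ ⇒ C_A = (S·k₂/k₁)^(-1).
= (7.05×0.682/0.636)^(-1) = (7.560)^(-1) = 0.132 mol/dm³.

0.132 mol/dm³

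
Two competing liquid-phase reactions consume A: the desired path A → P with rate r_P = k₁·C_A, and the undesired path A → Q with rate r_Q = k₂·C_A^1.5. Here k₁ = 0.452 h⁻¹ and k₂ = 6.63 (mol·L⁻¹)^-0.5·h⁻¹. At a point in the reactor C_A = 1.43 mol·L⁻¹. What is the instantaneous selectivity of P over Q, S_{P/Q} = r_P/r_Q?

S_{P/Q} = r_P/r_Q = (k₁·C_A)/(k₂·C_A^1.5) = (k₁/k₂)·C_A^-0.5.
= (0.452×1.430) / (6.63×1.430^1.5) = 0.6464/11.34 = 0.0570.
The undesired path is higher order in A, so low C_A (CSTR or dilute feed) favours P.

0.0570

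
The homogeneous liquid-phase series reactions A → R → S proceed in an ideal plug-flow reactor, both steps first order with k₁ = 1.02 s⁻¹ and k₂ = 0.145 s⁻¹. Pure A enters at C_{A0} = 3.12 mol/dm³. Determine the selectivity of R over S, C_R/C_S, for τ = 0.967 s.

Solving the coupled first-order balances gives C_R(τ) = [k₁/(k₂−k₁)]·C_{A0}·(e^(−k₁τ) − e^(−k₂τ)).
e^(−k₁τ) = e^(−1.02×0.967) = e^(−0.9863) = 0.3729; e^(−k₂τ) = e^(−0.1402) = 0.8692.
C_R = 1.02×3.12/(0.145−1.02) × (0.3729−0.8692) = (-3.637)×(-0.4962) = 1.805 mol/dm³.
C_A = C_{A0}e^(−k₁τ) = 1.164 mol/dm³, so C_S = C_{A0}−C_A−C_R = 0.1516 mol/dm³; C_R/C_S = 11.9.

11.9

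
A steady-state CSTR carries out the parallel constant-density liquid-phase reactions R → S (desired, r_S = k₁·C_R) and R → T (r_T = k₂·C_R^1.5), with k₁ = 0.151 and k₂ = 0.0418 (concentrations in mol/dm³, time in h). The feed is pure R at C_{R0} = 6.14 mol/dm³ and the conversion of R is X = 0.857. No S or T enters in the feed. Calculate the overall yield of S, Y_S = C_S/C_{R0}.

0.680

Exit C_R = C_{R0}(1−X) = 6.14×0.143 = 0.8780 mol/dm³.
In a CSTR the entire volume is at exit conditions, so r_S = 0.151×0.8780 = 0.1326 and r_T = 0.0418×0.8780^1.5 = 0.03439.
Fraction of consumed R going to S: r_S/(r_S+r_T) = 0.7940.
C_S = 0.7940·C_{R0}·X = 0.7940×6.14×0.857 = 4.18 mol/dm³; Y_S = C_S/C_{R0} = 0.680.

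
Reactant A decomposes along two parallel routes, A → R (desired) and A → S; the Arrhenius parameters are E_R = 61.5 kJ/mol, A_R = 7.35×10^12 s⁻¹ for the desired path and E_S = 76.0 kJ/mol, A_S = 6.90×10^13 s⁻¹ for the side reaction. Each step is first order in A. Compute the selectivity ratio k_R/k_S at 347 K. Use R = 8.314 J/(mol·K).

With equal orders, S_{R/S} = k_R/k_S = (A_R/A_S)·exp[(E_S−E_R)/(RT)].
(E_S−E_R)/(RT) = (76.0−61.5)×10³/(8.314×347) = 14500/2885 = 5.026.
k_R/k_S = (7.35×10^12/6.90×10^13)·exp(5.026) = 0.1065 × 152.3 = 16.2.
Since E_R < E_S, lowering the temperature improves selectivity toward R.

16.2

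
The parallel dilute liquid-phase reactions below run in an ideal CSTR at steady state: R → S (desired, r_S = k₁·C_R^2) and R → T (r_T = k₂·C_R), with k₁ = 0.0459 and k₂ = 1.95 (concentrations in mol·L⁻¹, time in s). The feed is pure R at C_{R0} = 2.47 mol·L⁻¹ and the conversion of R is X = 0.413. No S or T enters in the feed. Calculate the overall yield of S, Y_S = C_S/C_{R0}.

Exit C_R = C_{R0}(1−X) = 2.47×0.587 = 1.450 mol·L⁻¹.
In a CSTR the entire volume is at exit conditions, so r_S = 0.0459×1.450^2 = 0.09649 and r_T = 1.95×1.450 = 2.827.
Fraction of consumed R going to S: r_S/(r_S+r_T) = 0.03300.
C_S = 0.03300·C_{R0}·X = 0.03300×2.47×0.413 = 0.0337 mol·L⁻¹; Y_S = C_S/C_{R0} = 0.0136.

0.0136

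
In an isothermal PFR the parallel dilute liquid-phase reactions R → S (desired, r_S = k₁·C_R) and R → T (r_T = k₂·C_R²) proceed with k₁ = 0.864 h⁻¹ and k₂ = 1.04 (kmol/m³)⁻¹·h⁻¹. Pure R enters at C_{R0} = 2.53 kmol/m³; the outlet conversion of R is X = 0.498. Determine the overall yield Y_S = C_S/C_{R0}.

0.154

C_R = C_{R0}(1−X) = 1.270 kmol/m³.
Along a PFR/batch, dC_S/dC_R = −r_S/(r_S+r_T) = −k₁/(k₁+k₂·C_R).
Integrating from C_{R0} to C_R: C_S = (0.864/1.04)·ln[(0.864+1.04·2.53)/(0.864+1.04·1.27)] = 0.8308·ln(3.495/2.185) = 0.3903 kmol/m³.
Y_S = C_S/C_{R0} = 0.3903/2.53 = 0.154.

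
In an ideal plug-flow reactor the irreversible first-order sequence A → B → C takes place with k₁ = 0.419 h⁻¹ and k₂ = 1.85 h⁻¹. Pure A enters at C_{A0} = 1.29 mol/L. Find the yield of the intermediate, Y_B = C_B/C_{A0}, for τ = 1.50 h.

0.138

Solving the coupled first-order balances gives C_B(τ) = [k₁/(k₂−k₁)]·C_{A0}·(e^(−k₁τ) − e^(−k₂τ)).
e^(−k₁τ) = e^(−0.419×1.50) = e^(−0.6285) = 0.5334; e^(−k₂τ) = e^(−2.775) = 0.06235.
C_B = 0.419×1.29/(1.85−0.419) × (0.5334−0.06235) = 0.3777×0.4710 = 0.1779 mol/L.
Y_B = C_B/C_{A0} = 0.1779/1.29 = 0.138.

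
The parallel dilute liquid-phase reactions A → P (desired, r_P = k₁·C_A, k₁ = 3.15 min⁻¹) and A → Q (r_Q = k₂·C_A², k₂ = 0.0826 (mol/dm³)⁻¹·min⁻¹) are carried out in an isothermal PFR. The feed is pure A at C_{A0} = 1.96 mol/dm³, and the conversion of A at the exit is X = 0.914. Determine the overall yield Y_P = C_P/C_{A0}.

0.889

C_A = C_{A0}(1−X) = 0.1686 mol/dm³.
Along a PFR/batch, dC_P/dC_A = −r_P/(r_P+r_Q) = −k₁/(k₁+k₂·C_A).
Integrating from C_{A0} to C_A: C_P = (3.15/0.0826)·ln[(3.15+0.0826·1.96)/(3.15+0.0826·0.169)] = 38.14·ln(3.312/3.164) = 1.743 mol/dm³.
Y_P = C_P/C_{A0} = 1.743/1.96 = 0.889.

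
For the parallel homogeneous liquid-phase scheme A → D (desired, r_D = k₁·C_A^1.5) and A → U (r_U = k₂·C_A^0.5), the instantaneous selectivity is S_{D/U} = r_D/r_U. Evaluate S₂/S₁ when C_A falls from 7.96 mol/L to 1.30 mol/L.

0.163

S_{D/U} = (k₁/k₂)·C_A, so S₂/S₁ = (C_{A,2}/C_{A,1}).
= 1.30/7.96 = 0.163.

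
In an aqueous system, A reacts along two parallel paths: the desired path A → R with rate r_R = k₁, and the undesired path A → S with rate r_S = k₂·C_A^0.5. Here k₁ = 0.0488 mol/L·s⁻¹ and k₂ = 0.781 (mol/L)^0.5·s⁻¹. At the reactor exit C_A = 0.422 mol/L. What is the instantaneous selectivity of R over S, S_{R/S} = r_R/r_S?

0.0962

S_{R/S} = r_R/r_S = (k₁)/(k₂·C_A^0.5) = (k₁/k₂)·C_A^-0.5.
= (0.0488) / (0.781×0.4220^0.5) = 0.04880/0.5073 = 0.0962.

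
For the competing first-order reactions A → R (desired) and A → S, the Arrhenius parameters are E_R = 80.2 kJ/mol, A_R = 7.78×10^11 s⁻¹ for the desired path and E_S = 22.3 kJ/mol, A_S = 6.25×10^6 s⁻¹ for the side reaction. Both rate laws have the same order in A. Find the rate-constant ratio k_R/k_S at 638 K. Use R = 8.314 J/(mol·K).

2.26

Since both paths have the same order in A, the concentration cancels and S_{R/S} = k_R/k_S = (A_R/A_S)·exp[(E_S−E_R)/(RT)].
(E_S−E_R)/(RT) = (22.3−80.2)×10³/(8.314×638) = -57900/5304 = -10.92.
k_R/k_S = (7.78×10^11/6.25×10^6)·exp(-10.92) = 1.245×10^5 × 1.817×10^-5 = 2.26.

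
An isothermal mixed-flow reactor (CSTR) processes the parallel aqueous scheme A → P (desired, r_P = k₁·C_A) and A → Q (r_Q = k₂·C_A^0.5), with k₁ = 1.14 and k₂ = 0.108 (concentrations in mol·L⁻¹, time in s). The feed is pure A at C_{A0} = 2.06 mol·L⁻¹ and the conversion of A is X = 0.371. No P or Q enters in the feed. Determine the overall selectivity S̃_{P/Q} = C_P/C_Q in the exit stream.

12.0

Exit C_A = C_{A0}(1−X) = 2.06×0.629 = 1.296 mol·L⁻¹.
Rates in a CSTR are evaluated at the outlet concentration: r_P = 1.14×1.296 = 1.477, r_Q = 0.108×1.296^0.5 = 0.1229.
Overall selectivity = C_P/C_Q = r_Pτ/(r_Qτ) = r_P/r_Q = 12.0.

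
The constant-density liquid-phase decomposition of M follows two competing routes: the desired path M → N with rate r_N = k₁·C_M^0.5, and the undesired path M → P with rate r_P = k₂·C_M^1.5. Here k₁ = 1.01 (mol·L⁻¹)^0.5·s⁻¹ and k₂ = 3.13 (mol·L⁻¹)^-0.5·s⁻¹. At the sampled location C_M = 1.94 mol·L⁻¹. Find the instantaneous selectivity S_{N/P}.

S_{N/P} = r_N/r_P = (k₁·C_M^0.5)/(k₂·C_M^1.5) = (k₁/k₂)·C_M⁻¹.
= (1.01×1.940^0.5) / (3.13×1.940^1.5) = 1.407/8.458 = 0.166.
The undesired path is higher order in M, so low C_M (CSTR or dilute feed) favours N.

0.166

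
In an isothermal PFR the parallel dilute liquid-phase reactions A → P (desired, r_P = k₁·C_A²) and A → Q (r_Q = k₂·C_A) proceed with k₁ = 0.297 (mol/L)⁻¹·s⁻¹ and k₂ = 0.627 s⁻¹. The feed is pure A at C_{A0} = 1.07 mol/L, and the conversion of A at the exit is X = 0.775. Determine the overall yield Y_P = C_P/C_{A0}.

0.179

C_A = C_{A0}(1−X) = 0.2407 mol/L.
Along a PFR/batch, dC_Q/dC_A = −r_Q/(r_P+r_Q) = −k₂/(k₂+k₁·C_A).
Integrating from C_{A0} to C_A: C_Q = (0.627/0.297)·ln[(0.627+0.297·1.07)/(0.627+0.297·0.241)] = 2.111·ln(0.9448/0.6985) = 0.6376 mol/L.
Then C_P = (C_{A0}−C_A) − C_Q = 0.8293 − 0.6376 = 0.1916 mol/L.
Y_P = C_P/C_{A0} = 0.1916/1.07 = 0.179.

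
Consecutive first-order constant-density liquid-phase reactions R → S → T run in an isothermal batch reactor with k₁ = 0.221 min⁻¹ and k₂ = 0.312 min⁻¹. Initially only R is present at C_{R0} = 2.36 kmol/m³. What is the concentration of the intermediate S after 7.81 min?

Solving the coupled first-order balances gives C_S(t) = [k₁/(k₂−k₁)]·C_{R0}·(e^(−k₁t) − e^(−k₂t)).
e^(−k₁t) = e^(−0.221×7.81) = e^(−1.726) = 0.1780; e^(−k₂t) = e^(−2.437) = 0.08745.
C_S = 0.221×2.36/(0.312−0.221) × (0.1780−0.08745) = 5.731×0.09055 = 0.5190 kmol/m³.

0.519 kmol/m³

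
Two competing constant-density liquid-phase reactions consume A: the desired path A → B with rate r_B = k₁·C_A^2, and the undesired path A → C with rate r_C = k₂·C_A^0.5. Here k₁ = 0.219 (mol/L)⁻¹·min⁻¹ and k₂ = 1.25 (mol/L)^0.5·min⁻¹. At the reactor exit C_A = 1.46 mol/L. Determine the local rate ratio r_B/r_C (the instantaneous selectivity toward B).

0.309

S_{B/C} = r_B/r_C = (k₁·C_A^2)/(k₂·C_A^0.5) = (k₁/k₂)·C_A^1.5.
= (0.219×1.460^2) / (1.25×1.460^0.5) = 0.4668/1.510 = 0.309.
Since the desired path is higher order in A, keeping C_A high (PFR or concentrated feed) favours B.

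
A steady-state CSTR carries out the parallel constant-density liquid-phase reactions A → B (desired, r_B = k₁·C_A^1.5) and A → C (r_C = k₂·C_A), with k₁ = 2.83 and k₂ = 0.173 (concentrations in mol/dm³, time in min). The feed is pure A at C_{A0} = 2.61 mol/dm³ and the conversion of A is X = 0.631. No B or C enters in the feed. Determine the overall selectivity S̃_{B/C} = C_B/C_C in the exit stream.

16.1

Exit C_A = C_{A0}(1−X) = 2.61×0.369 = 0.9631 mol/dm³.
A CSTR operates uniformly at the exit composition, giving r_B = 2.675 and r_C = 0.1666 (each k·C_A^n at C_A = 0.9631).
Overall selectivity = C_B/C_C = r_Bτ/(r_Cτ) = r_B/r_C = 16.1.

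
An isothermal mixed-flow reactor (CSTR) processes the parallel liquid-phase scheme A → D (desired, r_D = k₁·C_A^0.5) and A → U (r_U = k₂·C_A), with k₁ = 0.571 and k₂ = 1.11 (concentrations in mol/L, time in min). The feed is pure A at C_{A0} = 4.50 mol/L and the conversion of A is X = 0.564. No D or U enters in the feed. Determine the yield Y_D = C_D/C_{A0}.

Exit C_A = C_{A0}(1−X) = 4.50×0.436 = 1.962 mol/L.
In a CSTR the entire volume is at exit conditions, so r_D = 0.571×1.962^0.5 = 0.7998 and r_U = 1.11×1.962 = 2.178.
Fraction of consumed A going to D: r_D/(r_D+r_U) = 0.2686.
C_D = 0.2686·C_{A0}·X = 0.2686×4.50×0.564 = 0.682 mol/L; Y_D = C_D/C_{A0} = 0.151.

0.151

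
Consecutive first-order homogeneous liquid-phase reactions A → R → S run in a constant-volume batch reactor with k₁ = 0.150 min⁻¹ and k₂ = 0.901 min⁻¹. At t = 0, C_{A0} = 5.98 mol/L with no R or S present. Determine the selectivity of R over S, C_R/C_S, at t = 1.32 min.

1.35

The intermediate concentration in a first-order A→B→C sequence is C_R = k₁C_{A0}(e^(−k₁t) − e^(−k₂t))/(k₂−k₁).
e^(−k₁t) = e^(−0.150×1.32) = e^(−0.1980) = 0.8204; e^(−k₂t) = e^(−1.189) = 0.3044.
C_R = 0.150×5.98/(0.901−0.150) × (0.8204−0.3044) = 1.194×0.5159 = 0.6162 mol/L.
C_A = C_{A0}e^(−k₁t) = 4.906 mol/L, so C_S = C_{A0}−C_A−C_R = 0.4579 mol/L; C_R/C_S = 1.35.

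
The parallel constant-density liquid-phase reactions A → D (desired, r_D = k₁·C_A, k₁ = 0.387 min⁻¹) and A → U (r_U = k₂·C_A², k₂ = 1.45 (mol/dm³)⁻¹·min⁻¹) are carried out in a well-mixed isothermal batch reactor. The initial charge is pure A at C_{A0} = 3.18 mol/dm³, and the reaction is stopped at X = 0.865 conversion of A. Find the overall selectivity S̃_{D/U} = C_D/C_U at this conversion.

0.184

C_A = C_{A0}(1−X) = 0.4293 mol/dm³.
Along a PFR/batch, dC_D/dC_A = −r_D/(r_D+r_U) = −k₁/(k₁+k₂·C_A).
Integrating from C_{A0} to C_A: C_D = (0.387/1.45)·ln[(0.387+1.45·3.18)/(0.387+1.45·0.429)] = 0.2669·ln(4.998/1.009) = 0.4269 mol/dm³.
C_U = (C_{A0}−C_A)−C_D = 2.324 mol/dm³; S̃_{D/U} = 0.4269/2.324 = 0.184.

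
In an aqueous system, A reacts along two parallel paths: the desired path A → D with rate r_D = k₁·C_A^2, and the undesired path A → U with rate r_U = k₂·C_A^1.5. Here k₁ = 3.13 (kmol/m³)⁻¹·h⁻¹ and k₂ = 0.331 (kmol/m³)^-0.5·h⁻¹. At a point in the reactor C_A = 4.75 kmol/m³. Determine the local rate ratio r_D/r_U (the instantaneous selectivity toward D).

S_{D/U} = r_D/r_U = (k₁·C_A^2)/(k₂·C_A^1.5) = (k₁/k₂)·C_A^0.5.
= (3.13×4.750^2) / (0.331×4.750^1.5) = 70.62/3.427 = 20.6.
Since the desired path is higher order in A, keeping C_A high (PFR or concentrated feed) favours D.

20.6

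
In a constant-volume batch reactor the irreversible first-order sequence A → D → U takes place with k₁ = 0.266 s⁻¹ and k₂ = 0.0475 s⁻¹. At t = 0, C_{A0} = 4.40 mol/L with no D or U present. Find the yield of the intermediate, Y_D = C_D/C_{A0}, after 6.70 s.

0.681

The intermediate concentration in a first-order A→B→C sequence is C_D = k₁C_{A0}(e^(−k₁t) − e^(−k₂t))/(k₂−k₁).
e^(−k₁t) = e^(−0.266×6.70) = e^(−1.782) = 0.1683; e^(−k₂t) = e^(−0.3183) = 0.7274.
C_D = 0.266×4.40/(0.0475−0.266) × (0.1683−0.7274) = (-5.357)×(-0.5592) = 2.995 mol/L.
Y_D = C_D/C_{A0} = 2.995/4.40 = 0.681.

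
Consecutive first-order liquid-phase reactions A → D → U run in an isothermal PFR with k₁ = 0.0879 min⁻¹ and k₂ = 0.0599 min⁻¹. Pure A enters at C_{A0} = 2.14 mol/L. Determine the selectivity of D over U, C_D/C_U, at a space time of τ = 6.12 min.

Solving the coupled first-order balances gives C_D(τ) = [k₁/(k₂−k₁)]·C_{A0}·(e^(−k₁τ) − e^(−k₂τ)).
e^(−k₁τ) = e^(−0.0879×6.12) = e^(−0.5379) = 0.5839; e^(−k₂τ) = e^(−0.3666) = 0.6931.
C_D = 0.0879×2.14/(0.0599−0.0879) × (0.5839−0.6931) = (-6.718)×(-0.1091) = 0.7333 mol/L.
C_A = C_{A0}e^(−k₁τ) = 1.250 mol/L, so C_U = C_{A0}−C_A−C_D = 0.1571 mol/L; C_D/C_U = 4.67.

4.67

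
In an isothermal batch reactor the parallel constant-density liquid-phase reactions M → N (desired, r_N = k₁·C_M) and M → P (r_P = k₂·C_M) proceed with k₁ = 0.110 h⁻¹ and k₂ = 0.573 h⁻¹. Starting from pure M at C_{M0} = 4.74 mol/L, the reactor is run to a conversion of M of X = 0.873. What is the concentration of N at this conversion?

0.666 mol/L

C_M = C_{M0}(1−X) = 0.6020 mol/L.
Both paths are first order in M, so the instantaneous fraction to N is constant: dC_N/d(−C_M) = k₁/(k₁+k₂) = 0.1611.
C_N = 0.1611·(C_{M0}−C_M) = 0.1611×4.138 = 0.666 mol/L.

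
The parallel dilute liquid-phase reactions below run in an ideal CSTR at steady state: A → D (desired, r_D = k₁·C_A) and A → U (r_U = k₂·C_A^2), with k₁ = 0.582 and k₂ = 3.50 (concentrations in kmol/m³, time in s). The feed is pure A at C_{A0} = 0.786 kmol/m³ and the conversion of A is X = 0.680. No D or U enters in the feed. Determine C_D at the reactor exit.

Exit C_A = C_{A0}(1−X) = 0.786×0.320 = 0.2515 kmol/m³.
In a CSTR the entire volume is at exit conditions, so r_D = 0.582×0.2515 = 0.1464 and r_U = 3.50×0.2515^2 = 0.2214.
Fraction of consumed A going to D: r_D/(r_D+r_U) = 0.3980.
C_D = 0.3980·C_{A0}·X = 0.3980×0.786×0.680 = 0.213 kmol/m³.

0.213 kmol/m³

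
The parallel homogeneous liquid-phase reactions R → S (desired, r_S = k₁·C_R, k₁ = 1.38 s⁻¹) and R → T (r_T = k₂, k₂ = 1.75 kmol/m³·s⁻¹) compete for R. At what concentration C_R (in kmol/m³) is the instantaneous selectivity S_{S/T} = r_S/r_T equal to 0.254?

0.322 kmol/m³

S_{S/T} = (k₁/k₂)·C_R ⇒ C_R = S·k₂/k₁.
= 0.254×1.75/1.38 = 0.322 kmol/m³.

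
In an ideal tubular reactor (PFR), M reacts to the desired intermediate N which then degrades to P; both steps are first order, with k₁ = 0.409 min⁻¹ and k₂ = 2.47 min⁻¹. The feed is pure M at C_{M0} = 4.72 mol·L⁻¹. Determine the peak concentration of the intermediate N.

For a first-order series the maximum intermediate yield is C_{N,max}/C_{M0} = (k₁/k₂)^[k₂/(k₂−k₁)].
= (0.409/2.47)^(2.47/(2.47−0.409)) = (0.1656)^(1.198) = 0.1159.
C_{N,max} = 0.1159×4.72 = 0.547 mol·L⁻¹.

0.547 mol·L⁻¹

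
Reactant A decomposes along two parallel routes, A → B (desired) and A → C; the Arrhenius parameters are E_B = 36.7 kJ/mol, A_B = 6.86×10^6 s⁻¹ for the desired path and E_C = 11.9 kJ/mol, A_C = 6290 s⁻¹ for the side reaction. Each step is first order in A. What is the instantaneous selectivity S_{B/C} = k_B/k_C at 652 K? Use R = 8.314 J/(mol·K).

11.2

Since both paths have the same order in A, the concentration cancels and S_{B/C} = k_B/k_C = (A_B/A_C)·exp[(E_C−E_B)/(RT)].
(E_C−E_B)/(RT) = (11.9−36.7)×10³/(8.314×652) = -24800/5421 = -4.575.
k_B/k_C = (6.86×10^6/6290)·exp(-4.575) = 1091 × 0.01031 = 11.2.
Since E_B > E_C, raising the temperature improves selectivity toward B.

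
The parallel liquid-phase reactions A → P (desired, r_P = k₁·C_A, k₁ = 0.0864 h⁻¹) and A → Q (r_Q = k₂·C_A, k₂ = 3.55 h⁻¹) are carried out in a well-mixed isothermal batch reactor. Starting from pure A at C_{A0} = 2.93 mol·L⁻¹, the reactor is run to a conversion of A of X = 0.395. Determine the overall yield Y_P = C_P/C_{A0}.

C_A = C_{A0}(1−X) = 1.773 mol·L⁻¹.
Both paths are first order in A, so the instantaneous fraction to P is constant: dC_P/d(−C_A) = k₁/(k₁+k₂) = 0.02376.
C_P = 0.02376·(C_{A0}−C_A) = 0.02376×1.157 = 0.0275 mol·L⁻¹.
Y_P = C_P/C_{A0} = 0.02750/2.93 = 0.00939.

0.00939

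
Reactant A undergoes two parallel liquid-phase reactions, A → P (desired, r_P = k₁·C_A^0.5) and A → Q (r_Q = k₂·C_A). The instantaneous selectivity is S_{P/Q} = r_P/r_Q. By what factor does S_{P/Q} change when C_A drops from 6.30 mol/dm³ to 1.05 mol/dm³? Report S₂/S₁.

2.45

S_{P/Q} = (k₁/k₂)·C_A^-0.5, so S₂/S₁ = (C_{A,2}/C_{A,1})^-0.5.
= (1.05/6.30)^(-0.5) = (0.1667)^(-0.5) = 2.45.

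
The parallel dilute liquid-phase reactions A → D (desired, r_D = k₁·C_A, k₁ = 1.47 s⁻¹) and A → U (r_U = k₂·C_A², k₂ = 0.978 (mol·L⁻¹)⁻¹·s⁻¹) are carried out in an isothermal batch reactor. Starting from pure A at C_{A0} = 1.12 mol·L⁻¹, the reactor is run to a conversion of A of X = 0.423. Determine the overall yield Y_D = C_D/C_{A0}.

C_A = C_{A0}(1−X) = 0.6462 mol·L⁻¹.
Along a PFR/batch, dC_D/dC_A = −r_D/(r_D+r_U) = −k₁/(k₁+k₂·C_A).
Integrating from C_{A0} to C_A: C_D = (1.47/0.978)·ln[(1.47+0.978·1.12)/(1.47+0.978·0.646)] = 1.503·ln(2.565/2.102) = 0.2994 mol·L⁻¹.
Y_D = C_D/C_{A0} = 0.2994/1.12 = 0.267.

0.267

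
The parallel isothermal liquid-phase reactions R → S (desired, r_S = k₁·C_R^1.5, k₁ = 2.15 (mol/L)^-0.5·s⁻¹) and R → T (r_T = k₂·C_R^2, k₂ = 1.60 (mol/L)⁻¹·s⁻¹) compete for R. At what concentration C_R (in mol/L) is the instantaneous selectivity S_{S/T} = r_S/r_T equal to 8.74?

0.0236 mol/L

S_{S/T} = (k₁/k₂)·C_R^-0.5 ⇒ C_R = (S·k₂/k₁)^(-2).
= (8.74×1.60/2.15)^(-2) = (6.504)^(-2) = 0.0236 mol/L.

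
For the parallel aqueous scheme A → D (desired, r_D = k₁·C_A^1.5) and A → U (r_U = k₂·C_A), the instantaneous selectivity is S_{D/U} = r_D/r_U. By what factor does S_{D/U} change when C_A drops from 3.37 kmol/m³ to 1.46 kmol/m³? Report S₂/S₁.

0.658

S_{D/U} = (k₁/k₂)·C_A^0.5, so S₂/S₁ = (C_{A,2}/C_{A,1})^0.5.
= (1.46/3.37)^0.5 = (0.4332)^0.5 = 0.658.
Selectivity toward D falls as C_A falls — high-concentration operation is favoured.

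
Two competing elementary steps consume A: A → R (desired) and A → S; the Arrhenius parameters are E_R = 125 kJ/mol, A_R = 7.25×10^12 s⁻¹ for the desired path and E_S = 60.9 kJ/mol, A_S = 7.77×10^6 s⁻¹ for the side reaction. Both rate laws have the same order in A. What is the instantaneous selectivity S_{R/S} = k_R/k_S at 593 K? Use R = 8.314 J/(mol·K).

2.11

k_R/k_S = (A_R/A_S)·exp[−(E_R−E_S)/(RT)] = (A_R/A_S)·exp[(E_S−E_R)/(RT)].
(E_S−E_R)/(RT) = (60.9−125)×10³/(8.314×593) = -64100/4930 = -13.00.
k_R/k_S = (7.25×10^12/7.77×10^6)·exp(-13.00) = 9.331×10^5 × 2.257×10^-6 = 2.11.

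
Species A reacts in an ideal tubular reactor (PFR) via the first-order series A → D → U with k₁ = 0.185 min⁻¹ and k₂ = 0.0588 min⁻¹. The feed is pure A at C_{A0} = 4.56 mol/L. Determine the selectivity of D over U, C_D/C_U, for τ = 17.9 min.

0.907

For first-order series with pure A initially, C_D(τ) = k₁C_{A0}/(k₂−k₁)·(e^(−k₁τ) − e^(−k₂τ)).
e^(−k₁τ) = e^(−0.185×17.9) = e^(−3.311) = 0.03646; e^(−k₂τ) = e^(−1.053) = 0.3491.
C_D = 0.185×4.56/(0.0588−0.185) × (0.03646−0.3491) = (-6.685)×(-0.3126) = 2.090 mol/L.
C_A = C_{A0}e^(−k₁τ) = 0.1663 mol/L, so C_U = C_{A0}−C_A−C_D = 2.304 mol/L; C_D/C_U = 0.907.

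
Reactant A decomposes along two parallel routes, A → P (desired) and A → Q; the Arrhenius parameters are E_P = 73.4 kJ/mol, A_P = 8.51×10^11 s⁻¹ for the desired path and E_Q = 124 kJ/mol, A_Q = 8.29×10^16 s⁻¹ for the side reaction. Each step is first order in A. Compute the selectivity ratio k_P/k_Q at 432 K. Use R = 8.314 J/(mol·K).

With equal orders, S_{P/Q} = k_P/k_Q = (A_P/A_Q)·exp[(E_Q−E_P)/(RT)].
(E_Q−E_P)/(RT) = (124−73.4)×10³/(8.314×432) = 50600/3592 = 14.09.
k_P/k_Q = (8.51×10^11/8.29×10^16)·exp(14.09) = 1.027×10^-5 × 1.314×10^6 = 13.5.

13.5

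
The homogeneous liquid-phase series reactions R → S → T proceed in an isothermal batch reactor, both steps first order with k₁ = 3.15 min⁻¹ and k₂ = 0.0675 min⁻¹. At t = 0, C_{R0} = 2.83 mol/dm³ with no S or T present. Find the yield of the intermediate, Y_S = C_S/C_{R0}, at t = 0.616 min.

For first-order series with pure R initially, C_S(t) = k₁C_{R0}/(k₂−k₁)·(e^(−k₁t) − e^(−k₂t)).
e^(−k₁t) = e^(−3.15×0.616) = e^(−1.940) = 0.1436; e^(−k₂t) = e^(−0.04158) = 0.9593.
C_S = 3.15×2.83/(0.0675−3.15) × (0.1436−0.9593) = (-2.892)×(-0.8156) = 2.359 mol/dm³.
Y_S = C_S/C_{R0} = 2.359/2.83 = 0.833.

0.833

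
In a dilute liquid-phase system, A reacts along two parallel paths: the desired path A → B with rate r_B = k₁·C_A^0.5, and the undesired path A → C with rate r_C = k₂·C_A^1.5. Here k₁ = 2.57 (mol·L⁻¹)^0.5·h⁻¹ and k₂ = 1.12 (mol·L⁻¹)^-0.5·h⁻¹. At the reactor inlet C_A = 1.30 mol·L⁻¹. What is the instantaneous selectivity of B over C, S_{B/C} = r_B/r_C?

S_{B/C} = r_B/r_C = (k₁·C_A^0.5)/(k₂·C_A^1.5) = (k₁/k₂)·C_A⁻¹.
= (2.57×1.300^0.5) / (1.12×1.300^1.5) = 2.930/1.660 = 1.77.
The undesired path is higher order in A, so low C_A (CSTR or dilute feed) favours B.

1.77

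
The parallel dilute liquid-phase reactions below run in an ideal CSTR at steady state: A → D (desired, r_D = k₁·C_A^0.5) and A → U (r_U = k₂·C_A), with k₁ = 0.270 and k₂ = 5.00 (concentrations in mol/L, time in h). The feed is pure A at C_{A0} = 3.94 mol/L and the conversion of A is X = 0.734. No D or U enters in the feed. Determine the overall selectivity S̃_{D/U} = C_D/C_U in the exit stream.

Exit C_A = C_{A0}(1−X) = 3.94×0.266 = 1.048 mol/L.
In a CSTR the entire volume is at exit conditions, so r_D = 0.270×1.048^0.5 = 0.2764 and r_U = 5.00×1.048 = 5.240.
Overall selectivity = C_D/C_U = r_Dτ/(r_Uτ) = r_D/r_U = 0.0527.

0.0527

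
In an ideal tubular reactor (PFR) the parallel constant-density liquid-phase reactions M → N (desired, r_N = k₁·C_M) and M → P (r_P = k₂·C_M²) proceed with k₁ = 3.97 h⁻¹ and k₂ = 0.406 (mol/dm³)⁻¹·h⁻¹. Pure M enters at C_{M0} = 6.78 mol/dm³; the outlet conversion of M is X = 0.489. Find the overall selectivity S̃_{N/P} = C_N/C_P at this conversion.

1.93

C_M = C_{M0}(1−X) = 3.465 mol/dm³.
Along a PFR/batch, dC_N/dC_M = −r_N/(r_N+r_P) = −k₁/(k₁+k₂·C_M).
Integrating from C_{M0} to C_M: C_N = (3.97/0.406)·ln[(3.97+0.406·6.78)/(3.97+0.406·3.46)] = 9.778·ln(6.723/5.377) = 2.185 mol/dm³.
C_P = (C_{M0}−C_M)−C_N = 1.131 mol/dm³; S̃_{N/P} = 2.185/1.131 = 1.93.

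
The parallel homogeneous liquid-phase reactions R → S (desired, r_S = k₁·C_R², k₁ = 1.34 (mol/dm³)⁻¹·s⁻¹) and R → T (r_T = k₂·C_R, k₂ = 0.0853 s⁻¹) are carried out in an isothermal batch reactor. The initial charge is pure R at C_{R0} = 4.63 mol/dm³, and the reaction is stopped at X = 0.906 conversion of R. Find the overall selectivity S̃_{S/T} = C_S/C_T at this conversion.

28.4

C_R = C_{R0}(1−X) = 0.4352 mol/dm³.
Along a PFR/batch, dC_T/dC_R = −r_T/(r_S+r_T) = −k₂/(k₂+k₁·C_R).
Integrating from C_{R0} to C_R: C_T = (0.0853/1.34)·ln[(0.0853+1.34·4.63)/(0.0853+1.34·0.435)] = 0.06366·ln(6.290/0.6685) = 0.1427 mol/dm³.
Then C_S = (C_{R0}−C_R) − C_T = 4.195 − 0.1427 = 4.052 mol/dm³.
S̃_{S/T} = C_S/C_T = 4.052/0.1427 = 28.4.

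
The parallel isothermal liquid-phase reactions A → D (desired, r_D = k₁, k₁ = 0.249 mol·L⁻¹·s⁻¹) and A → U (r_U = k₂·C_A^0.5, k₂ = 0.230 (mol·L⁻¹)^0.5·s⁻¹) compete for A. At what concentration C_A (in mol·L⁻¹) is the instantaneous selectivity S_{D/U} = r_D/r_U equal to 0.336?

10.4 mol·L⁻¹

S_{D/U} = (k₁/k₂)·C_A^-0.5 ⇒ C_A = (S·k₂/k₁)^(-2).
= (0.336×0.230/0.249)^(-2) = (0.3104)^(-2) = 10.4 mol·L⁻¹.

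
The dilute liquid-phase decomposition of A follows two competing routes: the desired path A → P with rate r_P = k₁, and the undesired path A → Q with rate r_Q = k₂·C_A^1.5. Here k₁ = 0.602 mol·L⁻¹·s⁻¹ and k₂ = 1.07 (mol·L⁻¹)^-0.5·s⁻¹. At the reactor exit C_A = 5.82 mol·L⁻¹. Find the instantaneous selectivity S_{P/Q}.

0.0401

S_{P/Q} = r_P/r_Q = (k₁)/(k₂·C_A^1.5) = (k₁/k₂)·C_A^-1.5.
= (0.602) / (1.07×5.820^1.5) = 0.6020/15.02 = 0.0401.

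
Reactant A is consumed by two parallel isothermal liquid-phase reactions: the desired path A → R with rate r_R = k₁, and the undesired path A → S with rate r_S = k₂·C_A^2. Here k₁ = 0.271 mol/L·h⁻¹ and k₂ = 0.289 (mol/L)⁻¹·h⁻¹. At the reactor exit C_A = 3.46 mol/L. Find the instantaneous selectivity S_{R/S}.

S_{R/S} = r_R/r_S = (k₁)/(k₂·C_A^2) = (k₁/k₂)·C_A^-2.
= (0.271) / (0.289×3.460^2) = 0.2710/3.460 = 0.0783.
The undesired path is higher order in A, so low C_A (CSTR or dilute feed) favours R.

0.0783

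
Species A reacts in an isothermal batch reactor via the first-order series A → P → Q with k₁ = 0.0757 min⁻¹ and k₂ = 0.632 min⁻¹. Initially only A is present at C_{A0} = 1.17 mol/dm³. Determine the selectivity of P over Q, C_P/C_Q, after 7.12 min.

0.230

Solving the coupled first-order balances gives C_P(t) = [k₁/(k₂−k₁)]·C_{A0}·(e^(−k₁t) − e^(−k₂t)).
e^(−k₁t) = e^(−0.0757×7.12) = e^(−0.5390) = 0.5833; e^(−k₂t) = e^(−4.500) = 0.01111.
C_P = 0.0757×1.17/(0.632−0.0757) × (0.5833−0.01111) = 0.1592×0.5722 = 0.09111 mol/dm³.
C_A = C_{A0}e^(−k₁t) = 0.6825 mol/dm³, so C_Q = C_{A0}−C_A−C_P = 0.3964 mol/dm³; C_P/C_Q = 0.230.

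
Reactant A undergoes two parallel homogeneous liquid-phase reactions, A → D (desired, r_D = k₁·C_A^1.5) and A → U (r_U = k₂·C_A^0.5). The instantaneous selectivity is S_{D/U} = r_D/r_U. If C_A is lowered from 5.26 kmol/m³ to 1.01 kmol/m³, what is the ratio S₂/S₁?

S_{D/U} = (k₁/k₂)·C_A, so S₂/S₁ = (C_{A,2}/C_{A,1}).
= 1.01/5.26 = 0.192.

0.192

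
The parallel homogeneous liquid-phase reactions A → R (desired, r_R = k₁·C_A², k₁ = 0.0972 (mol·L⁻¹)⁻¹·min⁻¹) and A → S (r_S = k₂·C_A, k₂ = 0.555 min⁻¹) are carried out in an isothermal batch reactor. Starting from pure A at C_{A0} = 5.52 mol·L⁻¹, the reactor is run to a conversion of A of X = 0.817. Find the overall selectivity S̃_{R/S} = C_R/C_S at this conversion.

C_A = C_{A0}(1−X) = 1.010 mol·L⁻¹.
Along a PFR/batch, dC_S/dC_A = −r_S/(r_R+r_S) = −k₂/(k₂+k₁·C_A).
Integrating from C_{A0} to C_A: C_S = (0.555/0.0972)·ln[(0.555+0.0972·5.52)/(0.555+0.0972·1.01)] = 5.710·ln(1.092/0.6532) = 2.932 mol·L⁻¹.
Then C_R = (C_{A0}−C_A) − C_S = 4.510 − 2.932 = 1.578 mol·L⁻¹.
S̃_{R/S} = C_R/C_S = 1.578/2.932 = 0.538.

0.538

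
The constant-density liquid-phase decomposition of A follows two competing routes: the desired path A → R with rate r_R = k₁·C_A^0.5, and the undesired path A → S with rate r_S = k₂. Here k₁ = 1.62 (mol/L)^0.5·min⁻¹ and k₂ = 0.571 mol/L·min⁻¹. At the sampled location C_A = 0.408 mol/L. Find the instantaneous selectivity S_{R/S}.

1.81

S_{R/S} = r_R/r_S = (k₁·C_A^0.5)/(k₂) = (k₁/k₂)·C_A^0.5.
= (1.62×0.4080^0.5) / (0.571) = 1.035/0.5710 = 1.81.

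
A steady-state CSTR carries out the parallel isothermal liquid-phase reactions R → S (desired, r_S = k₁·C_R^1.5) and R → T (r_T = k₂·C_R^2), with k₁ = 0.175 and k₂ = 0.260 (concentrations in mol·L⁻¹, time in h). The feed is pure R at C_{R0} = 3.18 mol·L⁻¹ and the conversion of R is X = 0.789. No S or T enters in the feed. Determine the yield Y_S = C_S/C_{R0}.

Exit C_R = C_{R0}(1−X) = 3.18×0.211 = 0.6710 mol·L⁻¹.
A CSTR operates uniformly at the exit composition, giving r_S = 0.09618 and r_T = 0.1171 (each k·C_R^n at C_R = 0.6710).
Fraction of consumed R going to S: r_S/(r_S+r_T) = 0.4511.
C_S = 0.4511·C_{R0}·X = 0.4511×3.18×0.789 = 1.13 mol·L⁻¹; Y_S = C_S/C_{R0} = 0.356.

0.356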